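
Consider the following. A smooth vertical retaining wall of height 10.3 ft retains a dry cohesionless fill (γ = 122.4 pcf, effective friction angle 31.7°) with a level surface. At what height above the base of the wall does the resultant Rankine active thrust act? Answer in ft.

3.43 ft

K_a = 0.3111.
The pressure distribution is triangular, so the resultant acts at H/3 above the base = 10.3/3 = 3.433 ft.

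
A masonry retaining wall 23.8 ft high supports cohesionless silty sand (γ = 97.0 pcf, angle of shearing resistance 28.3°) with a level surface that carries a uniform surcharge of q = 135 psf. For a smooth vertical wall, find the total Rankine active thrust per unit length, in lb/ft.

10900 lb/ft

K_a = tan²(45° − φ/2) = 0.3568.
Soil triangle: ½ K_a γ H² = 0.5×0.3568×97.0×23.8² = 9801 lb/ft.
Surcharge rectangle: K_a q H = 0.3568×135×23.8 = 1146 lb/ft.
Total = 9801 + 1146 = 10950 lb/ft.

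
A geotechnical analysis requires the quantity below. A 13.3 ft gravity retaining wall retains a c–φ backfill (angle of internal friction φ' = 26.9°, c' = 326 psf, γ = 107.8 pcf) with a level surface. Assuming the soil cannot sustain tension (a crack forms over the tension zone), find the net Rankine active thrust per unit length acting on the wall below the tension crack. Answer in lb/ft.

K_a = 0.3770; √K_a = 0.6140.
Tension-crack depth z_c = 2c/(γ√K_a) = 2×326/(107.8×0.6140) = 9.851 ft.
σ_a at base = K_a γ H − 2c√K_a = 0.3770×107.8×13.3 − 2×326×0.6140 = 140.2 psf.
P_a = ½ × 140.2 × (H − z_c) = 0.5×140.2×3.449 = 241.8 lb/ft.

242 lb/ft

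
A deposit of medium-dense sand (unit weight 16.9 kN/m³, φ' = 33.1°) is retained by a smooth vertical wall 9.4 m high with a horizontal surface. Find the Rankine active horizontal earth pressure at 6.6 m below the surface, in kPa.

K_a = (1 − sin φ)/(1 + sin φ) = 0.2936.
σ_h = K_a γ z = 0.2936 × 16.9 × 6.6 = 32.75 kPa.

32.7 kPa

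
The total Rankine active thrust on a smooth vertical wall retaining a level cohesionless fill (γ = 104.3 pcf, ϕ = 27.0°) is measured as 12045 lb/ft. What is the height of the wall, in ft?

24.8 ft

K_a = 0.3755. P_a = ½ K_a γ H² ⇒ H = √(2P_a/(K_a γ)).
H = √(2×12045/(0.3755×104.3)) = 24.80 ft.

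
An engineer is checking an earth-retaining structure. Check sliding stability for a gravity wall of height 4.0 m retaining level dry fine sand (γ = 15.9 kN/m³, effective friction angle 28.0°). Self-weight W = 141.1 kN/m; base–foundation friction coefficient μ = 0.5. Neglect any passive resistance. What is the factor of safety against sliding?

K_a = tan²(45° − 28.0°/2) = 0.3610.
P_a = ½K_aγH² = 0.5×0.3610×15.9×4.0² = 45.92 kN/m, acting at H/3 = 1.333 m above the base.
FS_sliding = μW / P_a = 0.5×141.1 / 45.92 = 1.536.

1.54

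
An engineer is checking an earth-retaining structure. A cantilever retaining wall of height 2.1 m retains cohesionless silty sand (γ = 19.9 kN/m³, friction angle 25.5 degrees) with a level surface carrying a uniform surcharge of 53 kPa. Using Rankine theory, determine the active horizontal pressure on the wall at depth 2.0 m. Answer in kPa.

K_a = (1 − sin φ)/(1 + sin φ) = 0.3981.
σ_v = γz + q = 19.9 × 2.0 + 53 = 92.80 kPa.
σ_h = K_a σ_v = 0.3981 × 92.80 = 36.94 kPa.

36.9 kPa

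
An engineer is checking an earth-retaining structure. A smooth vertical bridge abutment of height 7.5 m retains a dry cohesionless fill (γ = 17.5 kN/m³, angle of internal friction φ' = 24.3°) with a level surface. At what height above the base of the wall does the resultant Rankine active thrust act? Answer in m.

2.50 m

K_a = 0.4169.
The pressure distribution is triangular, so the resultant acts at H/3 above the base = 7.5/3 = 2.500 m.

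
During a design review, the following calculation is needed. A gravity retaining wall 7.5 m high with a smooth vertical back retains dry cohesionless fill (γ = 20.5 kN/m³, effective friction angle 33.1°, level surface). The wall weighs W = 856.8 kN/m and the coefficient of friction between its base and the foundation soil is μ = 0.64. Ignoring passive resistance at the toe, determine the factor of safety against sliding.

3.24

K_a = tan²(45° − 33.1°/2) = 0.2936.
P_a = ½K_aγH² = 0.5×0.2936×20.5×7.5² = 169.3 kN/m, acting at H/3 = 2.500 m above the base.
FS_sliding = μW / P_a = 0.64×856.8 / 169.3 = 3.240.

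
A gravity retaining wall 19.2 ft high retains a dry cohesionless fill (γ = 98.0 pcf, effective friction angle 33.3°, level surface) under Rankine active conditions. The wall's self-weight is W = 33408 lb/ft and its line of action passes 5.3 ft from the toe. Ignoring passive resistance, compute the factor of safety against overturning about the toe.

5.26

K_a = tan²(45° − 33.3°/2) = 0.2911.
P_a = ½K_aγH² = 0.5×0.2911×98.0×19.2² = 5259 lb/ft, acting at H/3 = 6.400 ft above the base.
Overturning moment M_o = P_a × H/3 = 5259 × 6.400 = 33660.
Resisting moment M_r = W × 5.3 = 33408 × 5.3 = 177100.
FS_overturning = M_r/M_o = 177100/33660 = 5.261.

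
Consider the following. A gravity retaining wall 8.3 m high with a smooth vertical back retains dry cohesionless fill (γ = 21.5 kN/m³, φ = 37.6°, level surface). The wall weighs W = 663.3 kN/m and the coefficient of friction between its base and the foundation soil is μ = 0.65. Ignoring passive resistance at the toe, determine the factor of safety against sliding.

K_a = tan²(45° − 37.6°/2) = 0.2421.
P_a = ½K_aγH² = 0.5×0.2421×21.5×8.3² = 179.3 kN/m, acting at H/3 = 2.767 m above the base.
FS_sliding = μW / P_a = 0.65×663.3 / 179.3 = 2.404.

2.40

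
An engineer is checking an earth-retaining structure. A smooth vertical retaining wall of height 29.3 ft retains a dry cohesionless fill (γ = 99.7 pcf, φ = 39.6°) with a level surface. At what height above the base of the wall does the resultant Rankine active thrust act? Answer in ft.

9.77 ft

K_a = 0.2214.
The pressure distribution is triangular, so the resultant acts at H/3 above the base = 29.3/3 = 9.767 ft.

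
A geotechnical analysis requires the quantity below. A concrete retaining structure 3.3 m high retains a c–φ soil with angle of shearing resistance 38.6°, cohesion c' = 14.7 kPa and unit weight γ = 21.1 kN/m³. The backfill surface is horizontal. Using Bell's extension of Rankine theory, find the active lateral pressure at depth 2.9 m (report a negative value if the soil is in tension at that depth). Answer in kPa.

K_a = (1 − sin φ)/(1 + sin φ) = 0.2316.
σ_a = K_a γ z − 2c√K_a = 0.2316×21.1×2.9 − 2×14.7×0.4813 = 0.02347 kPa.

0.0235 kPa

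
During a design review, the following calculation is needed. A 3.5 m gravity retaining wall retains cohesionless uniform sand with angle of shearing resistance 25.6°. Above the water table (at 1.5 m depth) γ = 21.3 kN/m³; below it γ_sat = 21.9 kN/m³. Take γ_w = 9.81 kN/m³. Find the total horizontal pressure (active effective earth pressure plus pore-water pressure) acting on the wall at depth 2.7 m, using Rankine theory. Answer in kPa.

30.2 kPa

K_a = (1 − sin φ)/(1 + sin φ) = 0.3966.
γ' = 21.9 − 9.81 = 12.09 kN/m³.
Effective vertical stress at 2.7 m: σ'_v = 21.3×1.5 + 12.09×1.20 = 46.46 kPa.
σ'_h = K_a σ'_v = 0.3966 × 46.46 = 18.42 kPa; u = γ_w × 1.20 = 11.77 kPa.
Total σ_h = 18.42 + 11.77 = 30.20 kPa.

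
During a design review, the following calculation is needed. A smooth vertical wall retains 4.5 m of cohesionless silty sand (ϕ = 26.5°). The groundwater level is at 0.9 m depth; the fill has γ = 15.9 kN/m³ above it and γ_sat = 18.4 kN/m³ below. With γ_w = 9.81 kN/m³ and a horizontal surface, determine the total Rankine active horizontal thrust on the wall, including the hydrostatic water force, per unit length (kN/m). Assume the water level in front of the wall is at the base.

K_a = tan²(45° − φ/2) = 0.3829.
γ' = 18.4 − 9.81 = 8.590 kN/m³. Depth below WT = 3.6 m.
σ'_h at WT = K_a γ d_w = 5.480 kPa; at base = 5.480 + K_a γ' × 3.6 = 17.32 kPa.
P₁ (0–0.9 m) = ½×5.480×0.9 = 2.466. P₂ (0.9–4.5 m) = ½(5.480+17.32)×3.6 = 41.04.
P_w = ½ γ_w h₂² = 0.5×9.81×3.6² = 63.57. Total = 2.466+41.04+63.57 = 107.1 kN/m.

107 kN/m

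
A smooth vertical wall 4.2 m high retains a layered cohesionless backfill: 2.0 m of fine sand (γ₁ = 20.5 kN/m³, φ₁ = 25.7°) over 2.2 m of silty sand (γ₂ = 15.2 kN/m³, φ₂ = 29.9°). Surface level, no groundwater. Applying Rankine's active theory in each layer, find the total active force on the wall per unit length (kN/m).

58.7 kN/m

K_a1 = tan²(45°−25.7°/2) = 0.3950; K_a2 = tan²(45°−29.9°/2) = 0.3347.
Layer 1: σ at base = K_a1 γ₁ h₁ = 16.20 kPa; P₁ = ½×16.20×2.0 = 16.20.
Layer 2: σ_v at top = γ₁h₁ = 41.00; σ_h top = K_a2×41.00 = 13.72; σ_h base = K_a2×(41.00+15.2×2.2) = 24.91.
P₂ = ½(13.72+24.91)×2.2 = 42.50. Total P_a = 16.20+42.50 = 58.70 kN/m.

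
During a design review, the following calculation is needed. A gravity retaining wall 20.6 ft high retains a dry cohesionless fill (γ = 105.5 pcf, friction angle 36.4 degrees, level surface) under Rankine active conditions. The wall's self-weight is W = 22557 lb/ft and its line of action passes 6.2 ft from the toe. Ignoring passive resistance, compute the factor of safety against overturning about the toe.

3.57

K_a = tan²(45° − 36.4°/2) = 0.2552.
P_a = ½K_aγH² = 0.5×0.2552×105.5×20.6² = 5712 lb/ft, acting at H/3 = 6.867 ft above the base.
Overturning moment M_o = P_a × H/3 = 5712 × 6.867 = 39220.
Resisting moment M_r = W × 6.2 = 22557 × 6.2 = 139900.
FS_overturning = M_r/M_o = 139900/39220 = 3.566.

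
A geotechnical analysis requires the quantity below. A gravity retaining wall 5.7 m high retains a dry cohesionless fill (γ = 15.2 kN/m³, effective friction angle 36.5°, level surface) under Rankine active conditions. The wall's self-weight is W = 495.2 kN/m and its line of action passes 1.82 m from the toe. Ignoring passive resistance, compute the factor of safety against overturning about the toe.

7.56

K_a = tan²(45° − 36.5°/2) = 0.2541.
P_a = ½K_aγH² = 0.5×0.2541×15.2×5.7² = 62.73 kN/m, acting at H/3 = 1.900 m above the base.
Overturning moment M_o = P_a × H/3 = 62.73 × 1.900 = 119.2.
Resisting moment M_r = W × 1.82 = 495.2 × 1.82 = 901.3.
FS_overturning = M_r/M_o = 901.3/119.2 = 7.561.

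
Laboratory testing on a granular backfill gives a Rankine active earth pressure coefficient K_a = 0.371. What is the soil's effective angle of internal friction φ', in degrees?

27.3°

K_a = tan²(45° − φ/2) ⇒ 45° − φ/2 = arctan(√0.371) = 31.35°.
φ = 2(45° − 31.35°) = 27.31°.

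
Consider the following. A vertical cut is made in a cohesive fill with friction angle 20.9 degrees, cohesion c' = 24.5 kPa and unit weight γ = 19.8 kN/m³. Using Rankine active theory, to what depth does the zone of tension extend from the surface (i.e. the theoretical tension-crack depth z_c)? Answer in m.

K_a = tan²(45° − 20.9°/2) = 0.4741; √K_a = 0.6886.
The active pressure is zero where K_a γ z = 2c√K_a, so z_c = 2c/(γ√K_a) = 2×24.5/(19.8×0.6886) = 3.594 m.

3.59 m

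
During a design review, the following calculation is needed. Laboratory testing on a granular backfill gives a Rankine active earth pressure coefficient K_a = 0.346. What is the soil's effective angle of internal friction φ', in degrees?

29.1°

K_a = tan²(45° − φ/2) ⇒ 45° − φ/2 = arctan(√0.346) = 30.46°.
φ = 2(45° − 30.46°) = 29.07°.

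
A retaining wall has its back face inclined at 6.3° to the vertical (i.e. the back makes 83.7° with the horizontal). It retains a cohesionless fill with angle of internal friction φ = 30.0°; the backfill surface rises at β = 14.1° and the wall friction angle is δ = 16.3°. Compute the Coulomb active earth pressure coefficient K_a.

0.428

K_a = sin²(α+φ) / [sin²α · sin(α−δ) · (1 + √{sin(φ+δ)sin(φ−β) / (sin(α−δ)sin(α+β))})²].
With α = 83.7°, φ = 30.0°, δ = 16.3°, β = 14.1°: K_a = 0.4281.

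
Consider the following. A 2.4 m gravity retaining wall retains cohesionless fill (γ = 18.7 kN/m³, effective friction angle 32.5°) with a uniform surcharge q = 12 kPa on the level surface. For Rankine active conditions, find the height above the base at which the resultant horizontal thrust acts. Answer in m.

0.939 m

K_a = 0.3010.
Triangular part P₁ = ½K_aγH² = 16.21 at H/3 = 0.8000 m; rectangular part P₂ = K_a q H = 8.668 at H/2 = 1.200 m.
ȳ = (P₁·0.8000 + P₂·1.200)/(P₁+P₂) = 0.9394 m.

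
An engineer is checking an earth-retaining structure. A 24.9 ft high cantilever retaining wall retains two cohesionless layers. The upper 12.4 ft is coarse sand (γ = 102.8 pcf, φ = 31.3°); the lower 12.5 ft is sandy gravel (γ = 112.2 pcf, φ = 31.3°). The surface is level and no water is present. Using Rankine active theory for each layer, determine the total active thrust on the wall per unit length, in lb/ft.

10300 lb/ft

K_a1 = tan²(45°−31.3°/2) = 0.3162; K_a2 = tan²(45°−31.3°/2) = 0.3162.
Layer 1: σ at base = K_a1 γ₁ h₁ = 403.1 psf; P₁ = ½×403.1×12.4 = 2499.
Layer 2: σ_v at top = γ₁h₁ = 1275; σ_h top = K_a2×1275 = 403.1; σ_h base = K_a2×(1275+112.2×12.5) = 846.6.
P₂ = ½(403.1+846.6)×12.5 = 7810. Total P_a = 2499+7810 = 10310 lb/ft.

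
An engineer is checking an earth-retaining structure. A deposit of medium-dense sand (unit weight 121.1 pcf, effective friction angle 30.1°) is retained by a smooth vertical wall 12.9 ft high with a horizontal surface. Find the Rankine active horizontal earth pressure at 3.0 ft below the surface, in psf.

K_a = (1 − sin φ)/(1 + sin φ) = 0.3320.
σ_h = K_a γ z = 0.3320 × 121.1 × 3.0 = 120.6 psf.

121 psf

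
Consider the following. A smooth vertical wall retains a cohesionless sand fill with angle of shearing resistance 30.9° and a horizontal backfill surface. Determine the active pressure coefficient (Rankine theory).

0.321

K_a = (1 − sin φ)/(1 + sin φ) = (1 − sin 30.9°)/(1 + sin 30.9°) = 0.3214.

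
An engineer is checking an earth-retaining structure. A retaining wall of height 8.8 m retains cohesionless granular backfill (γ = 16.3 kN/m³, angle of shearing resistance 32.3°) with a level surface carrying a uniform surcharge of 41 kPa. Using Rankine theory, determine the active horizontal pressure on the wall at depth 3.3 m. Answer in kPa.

28.8 kPa

K_a = (1 − sin φ)/(1 + sin φ) = 0.3035.
σ_v = γz + q = 16.3 × 3.3 + 41 = 94.79 kPa.
σ_h = K_a σ_v = 0.3035 × 94.79 = 28.77 kPa.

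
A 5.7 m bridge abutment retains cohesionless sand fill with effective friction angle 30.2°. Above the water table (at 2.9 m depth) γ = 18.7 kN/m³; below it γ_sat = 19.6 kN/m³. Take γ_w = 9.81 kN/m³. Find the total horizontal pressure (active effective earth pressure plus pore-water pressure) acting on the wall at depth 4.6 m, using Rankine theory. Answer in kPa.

40.1 kPa

K_a = (1 − sin φ)/(1 + sin φ) = 0.3307.
γ' = 19.6 − 9.81 = 9.790 kN/m³.
Effective vertical stress at 4.6 m: σ'_v = 18.7×2.9 + 9.790×1.70 = 70.87 kPa.
σ'_h = K_a σ'_v = 0.3307 × 70.87 = 23.43 kPa; u = γ_w × 1.70 = 16.68 kPa.
Total σ_h = 23.43 + 16.68 = 40.11 kPa.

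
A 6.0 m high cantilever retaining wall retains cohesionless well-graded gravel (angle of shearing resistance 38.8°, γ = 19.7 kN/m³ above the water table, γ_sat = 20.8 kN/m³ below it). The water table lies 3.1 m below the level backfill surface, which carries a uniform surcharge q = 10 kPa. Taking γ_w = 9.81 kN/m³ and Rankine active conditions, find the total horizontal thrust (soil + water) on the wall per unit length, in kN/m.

K_a = tan²(45° − φ/2) = 0.2296.
γ' = 20.8 − 9.81 = 10.99 kN/m³. h₂ = H − d_w = 2.9 m.
σ'_h: at surface K_a·q = 2.296; at WT K_a(q+γd_w) = 16.31; at base K_a(q+γd_w+γ'h₂) = 23.63 kPa.
P₁ = ½(2.296+16.31)×3.1 = 28.85; P₂ = ½(16.31+23.63)×2.9 = 57.92; P_w = ½γ_w h₂² = 41.25.
Total = 28.85+57.92+41.25 = 128.0 kN/m.

128 kN/m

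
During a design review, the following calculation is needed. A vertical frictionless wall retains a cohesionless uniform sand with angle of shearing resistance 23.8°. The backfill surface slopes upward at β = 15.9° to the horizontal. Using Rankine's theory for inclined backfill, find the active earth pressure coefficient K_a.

0.509

K_a = cos β · (cos β − √(cos²β − cos²φ)) / (cos β + √(cos²β − cos²φ)).
cos β = 0.9617, cos φ = 0.9150, √(cos²β − cos²φ) = 0.2963.
K_a = 0.9617 × (0.9617 − 0.2963)/(0.9617 + 0.2963) = 0.5087.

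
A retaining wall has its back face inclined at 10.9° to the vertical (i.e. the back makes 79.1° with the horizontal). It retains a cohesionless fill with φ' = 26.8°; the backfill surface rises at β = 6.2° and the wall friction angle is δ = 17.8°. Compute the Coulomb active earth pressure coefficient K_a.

0.466

K_a = sin²(α+φ) / [sin²α · sin(α−δ) · (1 + √{sin(φ+δ)sin(φ−β) / (sin(α−δ)sin(α+β))})²].
With α = 79.1°, φ = 26.8°, δ = 17.8°, β = 6.2°: K_a = 0.4662.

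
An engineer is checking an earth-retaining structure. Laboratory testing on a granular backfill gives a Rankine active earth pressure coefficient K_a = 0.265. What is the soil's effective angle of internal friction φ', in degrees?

K_a = tan²(45° − φ/2) ⇒ 45° − φ/2 = arctan(√0.265) = 27.24°.
φ = 2(45° − 27.24°) = 35.52°.

35.5°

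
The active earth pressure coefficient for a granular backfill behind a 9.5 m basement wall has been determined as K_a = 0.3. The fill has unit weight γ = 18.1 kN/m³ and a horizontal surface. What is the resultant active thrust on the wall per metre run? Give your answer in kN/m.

245 kN/m

P = ½ K_a γ H² = 0.5 × 0.3 × 18.1 × 9.5² = 245.0 kN/m.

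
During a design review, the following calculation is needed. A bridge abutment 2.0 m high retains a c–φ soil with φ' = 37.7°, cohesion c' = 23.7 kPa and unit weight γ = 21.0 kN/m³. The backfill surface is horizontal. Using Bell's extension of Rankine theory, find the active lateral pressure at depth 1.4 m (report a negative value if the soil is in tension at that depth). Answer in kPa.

-16.2 kPa

K_a = (1 − sin φ)/(1 + sin φ) = 0.2411.
σ_a = K_a γ z − 2c√K_a = 0.2411×21.0×1.4 − 2×23.7×0.4910 = -16.19 kPa.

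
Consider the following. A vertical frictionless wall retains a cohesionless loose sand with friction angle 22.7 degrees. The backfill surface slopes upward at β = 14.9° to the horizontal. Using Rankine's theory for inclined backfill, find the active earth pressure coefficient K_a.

K_a = cos β · (cos β − √(cos²β − cos²φ)) / (cos β + √(cos²β − cos²φ)).
cos β = 0.9664, cos φ = 0.9225, √(cos²β − cos²φ) = 0.2878.
K_a = 0.9664 × (0.9664 − 0.2878)/(0.9664 + 0.2878) = 0.5229.

0.523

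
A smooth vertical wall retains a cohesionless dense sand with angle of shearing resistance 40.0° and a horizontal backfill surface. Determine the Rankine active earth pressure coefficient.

0.217

K_a = tan²(45° − φ/2) = tan²(25.00°) = 0.2174.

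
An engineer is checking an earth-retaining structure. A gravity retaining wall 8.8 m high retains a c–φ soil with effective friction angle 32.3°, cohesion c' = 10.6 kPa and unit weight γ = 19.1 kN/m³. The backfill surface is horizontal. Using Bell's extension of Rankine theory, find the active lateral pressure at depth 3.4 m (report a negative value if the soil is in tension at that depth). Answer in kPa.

K_a = (1 − sin φ)/(1 + sin φ) = 0.3035.
σ_a = K_a γ z − 2c√K_a = 0.3035×19.1×3.4 − 2×10.6×0.5509 = 8.029 kPa.

8.03 kPa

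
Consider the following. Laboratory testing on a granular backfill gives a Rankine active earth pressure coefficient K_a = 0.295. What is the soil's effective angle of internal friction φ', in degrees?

K_a = tan²(45° − φ/2) ⇒ 45° − φ/2 = arctan(√0.295) = 28.51°.
φ = 2(45° − 28.51°) = 32.98°.

33.0°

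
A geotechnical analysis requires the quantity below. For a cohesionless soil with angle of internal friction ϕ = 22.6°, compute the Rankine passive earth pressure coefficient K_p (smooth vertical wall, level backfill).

K_p = (1 + sin φ)/(1 − sin φ) = tan²(45° + 22.6°/2) = 2.248.

2.25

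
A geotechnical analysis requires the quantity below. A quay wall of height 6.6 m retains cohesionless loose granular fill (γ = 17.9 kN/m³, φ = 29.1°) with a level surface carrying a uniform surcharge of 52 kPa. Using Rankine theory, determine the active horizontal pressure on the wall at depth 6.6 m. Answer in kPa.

K_a = (1 − sin φ)/(1 + sin φ) = 0.3456.
σ_v = γz + q = 17.9 × 6.6 + 52 = 170.1 kPa.
σ_h = K_a σ_v = 0.3456 × 170.1 = 58.80 kPa.

58.8 kPa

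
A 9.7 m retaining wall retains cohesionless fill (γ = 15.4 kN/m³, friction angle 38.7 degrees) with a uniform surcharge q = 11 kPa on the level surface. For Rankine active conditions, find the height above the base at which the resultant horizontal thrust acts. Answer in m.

3.44 m

K_a = 0.2306.
Triangular part P₁ = ½K_aγH² = 167.1 at H/3 = 3.233 m; rectangular part P₂ = K_a q H = 24.60 at H/2 = 4.850 m.
ȳ = (P₁·3.233 + P₂·4.850)/(P₁+P₂) = 3.441 m.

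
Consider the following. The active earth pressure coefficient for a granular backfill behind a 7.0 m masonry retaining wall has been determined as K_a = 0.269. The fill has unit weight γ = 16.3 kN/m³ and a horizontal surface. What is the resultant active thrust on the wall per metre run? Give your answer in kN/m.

107 kN/m

P = ½ K_a γ H² = 0.5 × 0.269 × 16.3 × 7.0² = 107.4 kN/m.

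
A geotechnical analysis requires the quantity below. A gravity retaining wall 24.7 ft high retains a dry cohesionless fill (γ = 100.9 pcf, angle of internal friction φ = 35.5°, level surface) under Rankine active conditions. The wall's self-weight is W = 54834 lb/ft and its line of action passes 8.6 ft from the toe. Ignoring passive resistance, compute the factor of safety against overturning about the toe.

7.02

K_a = tan²(45° − 35.5°/2) = 0.2653.
P_a = ½K_aγH² = 0.5×0.2653×100.9×24.7² = 8164 lb/ft, acting at H/3 = 8.233 ft above the base.
Overturning moment M_o = P_a × H/3 = 8164 × 8.233 = 67220.
Resisting moment M_r = W × 8.6 = 54834 × 8.6 = 471600.
FS_overturning = M_r/M_o = 471600/67220 = 7.015.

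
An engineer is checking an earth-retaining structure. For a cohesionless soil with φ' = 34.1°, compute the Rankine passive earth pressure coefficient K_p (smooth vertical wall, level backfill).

K_p = (1 + sin φ)/(1 − sin φ) = tan²(45° + 34.1°/2) = 3.552.

3.55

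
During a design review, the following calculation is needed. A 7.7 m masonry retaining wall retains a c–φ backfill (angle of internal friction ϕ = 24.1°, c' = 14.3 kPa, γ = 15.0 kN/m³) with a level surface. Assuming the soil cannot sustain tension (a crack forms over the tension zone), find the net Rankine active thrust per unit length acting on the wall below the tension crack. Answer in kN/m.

K_a = 0.4201; √K_a = 0.6482.
Tension-crack depth z_c = 2c/(γ√K_a) = 2×14.3/(15.0×0.6482) = 2.942 m.
σ_a at base = K_a γ H − 2c√K_a = 0.4201×15.0×7.7 − 2×14.3×0.6482 = 29.99 kPa.
P_a = ½ × 29.99 × (H − z_c) = 0.5×29.99×4.758 = 71.34 kN/m.

71.3 kN/m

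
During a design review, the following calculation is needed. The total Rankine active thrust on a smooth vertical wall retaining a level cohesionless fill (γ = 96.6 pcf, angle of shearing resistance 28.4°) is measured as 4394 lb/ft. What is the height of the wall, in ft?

16.0 ft

K_a = 0.3554. P_a = ½ K_a γ H² ⇒ H = √(2P_a/(K_a γ)).
H = √(2×4394/(0.3554×96.6)) = 16.00 ft.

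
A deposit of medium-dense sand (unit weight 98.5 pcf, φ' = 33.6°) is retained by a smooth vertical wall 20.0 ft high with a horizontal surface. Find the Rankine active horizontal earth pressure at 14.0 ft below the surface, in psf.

K_a = (1 − sin φ)/(1 + sin φ) = 0.2875.
σ_h = K_a γ z = 0.2875 × 98.5 × 14.0 = 396.5 psf.

396 psf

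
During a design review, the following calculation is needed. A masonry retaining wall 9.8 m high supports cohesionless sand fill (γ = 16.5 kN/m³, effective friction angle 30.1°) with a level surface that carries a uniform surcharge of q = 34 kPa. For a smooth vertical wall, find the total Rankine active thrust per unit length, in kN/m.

K_a = tan²(45° − φ/2) = 0.3320.
Soil triangle: ½ K_a γ H² = 0.5×0.3320×16.5×9.8² = 263.0 kN/m.
Surcharge rectangle: K_a q H = 0.3320×34×9.8 = 110.6 kN/m.
Total = 263.0 + 110.6 = 373.7 kN/m.

374 kN/m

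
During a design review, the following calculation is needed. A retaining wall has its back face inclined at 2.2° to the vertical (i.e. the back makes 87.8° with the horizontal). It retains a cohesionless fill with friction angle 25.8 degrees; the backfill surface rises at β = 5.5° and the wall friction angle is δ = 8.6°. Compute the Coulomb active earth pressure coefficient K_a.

0.409

K_a = sin²(α+φ) / [sin²α · sin(α−δ) · (1 + √{sin(φ+δ)sin(φ−β) / (sin(α−δ)sin(α+β))})²].
With α = 87.8°, φ = 25.8°, δ = 8.6°, β = 5.5°: K_a = 0.4088.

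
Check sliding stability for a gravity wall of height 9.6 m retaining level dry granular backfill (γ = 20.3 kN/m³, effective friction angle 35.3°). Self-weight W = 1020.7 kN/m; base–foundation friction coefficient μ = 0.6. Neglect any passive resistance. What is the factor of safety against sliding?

K_a = tan²(45° − 35.3°/2) = 0.2675.
P_a = ½K_aγH² = 0.5×0.2675×20.3×9.6² = 250.3 kN/m, acting at H/3 = 3.200 m above the base.
FS_sliding = μW / P_a = 0.6×1020.7 / 250.3 = 2.447.

2.45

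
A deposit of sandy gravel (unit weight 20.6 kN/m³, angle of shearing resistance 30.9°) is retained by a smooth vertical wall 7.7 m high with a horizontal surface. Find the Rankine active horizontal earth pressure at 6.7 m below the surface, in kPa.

K_a = (1 − sin φ)/(1 + sin φ) = 0.3214.
σ_h = K_a γ z = 0.3214 × 20.6 × 6.7 = 44.36 kPa.

44.4 kPa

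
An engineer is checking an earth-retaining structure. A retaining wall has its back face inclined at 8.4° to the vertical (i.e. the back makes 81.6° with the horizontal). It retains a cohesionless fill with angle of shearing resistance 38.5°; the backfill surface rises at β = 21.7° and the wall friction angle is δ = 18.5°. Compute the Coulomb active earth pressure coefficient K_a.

K_a = sin²(α+φ) / [sin²α · sin(α−δ) · (1 + √{sin(φ+δ)sin(φ−β) / (sin(α−δ)sin(α+β))})²].
With α = 81.6°, φ = 38.5°, δ = 18.5°, β = 21.7°: K_a = 0.3671.

0.367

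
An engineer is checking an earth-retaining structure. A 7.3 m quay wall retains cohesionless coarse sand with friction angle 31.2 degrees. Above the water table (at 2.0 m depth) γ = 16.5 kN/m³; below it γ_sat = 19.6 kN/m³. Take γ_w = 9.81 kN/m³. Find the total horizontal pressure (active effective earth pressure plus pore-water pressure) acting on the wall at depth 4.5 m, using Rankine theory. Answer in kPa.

K_a = (1 − sin φ)/(1 + sin φ) = 0.3175.
γ' = 19.6 − 9.81 = 9.790 kN/m³.
Effective vertical stress at 4.5 m: σ'_v = 16.5×2.0 + 9.790×2.50 = 57.48 kPa.
σ'_h = K_a σ'_v = 0.3175 × 57.48 = 18.25 kPa; u = γ_w × 2.50 = 24.53 kPa.
Total σ_h = 18.25 + 24.53 = 42.77 kPa.

42.8 kPa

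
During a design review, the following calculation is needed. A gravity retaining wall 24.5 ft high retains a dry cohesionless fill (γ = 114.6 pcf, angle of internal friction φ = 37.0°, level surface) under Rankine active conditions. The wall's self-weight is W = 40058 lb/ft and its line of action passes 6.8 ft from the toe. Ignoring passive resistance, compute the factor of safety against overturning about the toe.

3.90

K_a = tan²(45° − 37.0°/2) = 0.2486.
P_a = ½K_aγH² = 0.5×0.2486×114.6×24.5² = 8550 lb/ft, acting at H/3 = 8.167 ft above the base.
Overturning moment M_o = P_a × H/3 = 8550 × 8.167 = 69820.
Resisting moment M_r = W × 6.8 = 40058 × 6.8 = 272400.
FS_overturning = M_r/M_o = 272400/69820 = 3.901.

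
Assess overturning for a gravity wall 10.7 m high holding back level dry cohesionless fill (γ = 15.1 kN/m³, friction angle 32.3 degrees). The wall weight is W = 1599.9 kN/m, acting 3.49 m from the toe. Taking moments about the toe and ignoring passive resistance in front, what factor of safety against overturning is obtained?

5.97

K_a = tan²(45° − 32.3°/2) = 0.3035.
P_a = ½K_aγH² = 0.5×0.3035×15.1×10.7² = 262.3 kN/m, acting at H/3 = 3.567 m above the base.
Overturning moment M_o = P_a × H/3 = 262.3 × 3.567 = 935.6.
Resisting moment M_r = W × 3.49 = 1599.9 × 3.49 = 5584.
FS_overturning = M_r/M_o = 5584/935.6 = 5.968.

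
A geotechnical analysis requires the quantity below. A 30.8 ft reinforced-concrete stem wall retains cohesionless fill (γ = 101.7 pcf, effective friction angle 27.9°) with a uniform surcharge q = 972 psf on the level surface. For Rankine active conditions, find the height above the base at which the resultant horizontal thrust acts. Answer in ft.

12.2 ft

K_a = 0.3625.
Triangular part P₁ = ½K_aγH² = 17480 at H/3 = 10.27 ft; rectangular part P₂ = K_a q H = 10850 at H/2 = 15.40 ft.
ȳ = (P₁·10.27 + P₂·15.40)/(P₁+P₂) = 12.23 ft.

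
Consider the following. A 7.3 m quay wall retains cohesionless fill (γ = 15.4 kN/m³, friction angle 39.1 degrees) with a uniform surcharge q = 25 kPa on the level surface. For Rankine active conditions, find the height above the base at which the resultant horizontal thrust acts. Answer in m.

K_a = 0.2265.
Triangular part P₁ = ½K_aγH² = 92.93 at H/3 = 2.433 m; rectangular part P₂ = K_a q H = 41.33 at H/2 = 3.650 m.
ȳ = (P₁·2.433 + P₂·3.650)/(P₁+P₂) = 2.808 m.

2.81 m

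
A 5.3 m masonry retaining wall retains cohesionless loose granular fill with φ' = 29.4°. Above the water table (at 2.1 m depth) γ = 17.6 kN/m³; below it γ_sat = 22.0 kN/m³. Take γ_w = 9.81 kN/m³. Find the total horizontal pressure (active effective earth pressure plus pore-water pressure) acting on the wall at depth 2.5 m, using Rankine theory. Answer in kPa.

K_a = (1 − sin φ)/(1 + sin φ) = 0.3415.
γ' = 22.0 − 9.81 = 12.19 kN/m³.
Effective vertical stress at 2.5 m: σ'_v = 17.6×2.1 + 12.19×0.400 = 41.84 kPa.
σ'_h = K_a σ'_v = 0.3415 × 41.84 = 14.29 kPa; u = γ_w × 0.400 = 3.924 kPa.
Total σ_h = 14.29 + 3.924 = 18.21 kPa.

18.2 kPa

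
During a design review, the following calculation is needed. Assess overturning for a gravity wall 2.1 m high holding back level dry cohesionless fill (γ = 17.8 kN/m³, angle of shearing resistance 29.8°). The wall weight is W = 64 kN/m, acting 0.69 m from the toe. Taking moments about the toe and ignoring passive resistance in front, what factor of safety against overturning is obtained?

4.78

K_a = tan²(45° − 29.8°/2) = 0.3360.
P_a = ½K_aγH² = 0.5×0.3360×17.8×2.1² = 13.19 kN/m, acting at H/3 = 0.7000 m above the base.
Overturning moment M_o = P_a × H/3 = 13.19 × 0.7000 = 9.232.
Resisting moment M_r = W × 0.69 = 64 × 0.69 = 44.16.
FS_overturning = M_r/M_o = 44.16/9.232 = 4.783.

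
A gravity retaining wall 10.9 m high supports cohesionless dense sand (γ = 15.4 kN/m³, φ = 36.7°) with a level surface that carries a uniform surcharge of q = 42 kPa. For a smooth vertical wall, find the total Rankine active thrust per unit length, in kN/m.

346 kN/m

K_a = tan²(45° − φ/2) = 0.2519.
Soil triangle: ½ K_a γ H² = 0.5×0.2519×15.4×10.9² = 230.4 kN/m.
Surcharge rectangle: K_a q H = 0.2519×42×10.9 = 115.3 kN/m.
Total = 230.4 + 115.3 = 345.7 kN/m.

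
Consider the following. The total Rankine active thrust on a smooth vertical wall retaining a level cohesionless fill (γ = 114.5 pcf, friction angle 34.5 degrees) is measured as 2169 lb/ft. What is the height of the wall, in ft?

K_a = 0.2768. P_a = ½ K_a γ H² ⇒ H = √(2P_a/(K_a γ)).
H = √(2×2169/(0.2768×114.5)) = 11.70 ft.

11.7 ft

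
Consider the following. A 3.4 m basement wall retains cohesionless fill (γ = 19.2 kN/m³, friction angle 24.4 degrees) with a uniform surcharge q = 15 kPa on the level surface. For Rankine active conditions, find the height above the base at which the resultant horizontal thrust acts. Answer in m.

K_a = 0.4153.
Triangular part P₁ = ½K_aγH² = 46.09 at H/3 = 1.133 m; rectangular part P₂ = K_a q H = 21.18 at H/2 = 1.700 m.
ȳ = (P₁·1.133 + P₂·1.700)/(P₁+P₂) = 1.312 m.

1.31 m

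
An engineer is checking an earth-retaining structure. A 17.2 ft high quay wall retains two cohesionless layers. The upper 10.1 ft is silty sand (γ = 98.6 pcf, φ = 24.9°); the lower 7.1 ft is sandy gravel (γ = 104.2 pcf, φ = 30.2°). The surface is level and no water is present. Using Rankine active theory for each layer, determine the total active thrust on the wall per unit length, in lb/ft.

5260 lb/ft

K_a1 = tan²(45°−24.9°/2) = 0.4074; K_a2 = tan²(45°−30.2°/2) = 0.3307.
Layer 1: σ at base = K_a1 γ₁ h₁ = 405.7 psf; P₁ = ½×405.7×10.1 = 2049.
Layer 2: σ_v at top = γ₁h₁ = 995.9; σ_h top = K_a2×995.9 = 329.3; σ_h base = K_a2×(995.9+104.2×7.1) = 573.9.
P₂ = ½(329.3+573.9)×7.1 = 3206. Total P_a = 2049+3206 = 5255 lb/ft.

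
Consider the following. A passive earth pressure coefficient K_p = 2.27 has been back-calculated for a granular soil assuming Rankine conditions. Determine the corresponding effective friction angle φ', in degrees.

22.9°

K_p = (1+sin φ)/(1−sin φ) ⇒ sin φ = (K_p − 1)/(K_p + 1) = 0.3884.
φ = arcsin(0.3884) = 22.85°.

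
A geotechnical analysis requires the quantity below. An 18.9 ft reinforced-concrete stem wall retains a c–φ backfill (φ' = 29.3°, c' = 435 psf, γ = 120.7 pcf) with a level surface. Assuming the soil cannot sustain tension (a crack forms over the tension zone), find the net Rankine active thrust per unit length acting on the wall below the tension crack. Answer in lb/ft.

K_a = 0.3428; √K_a = 0.5855.
Tension-crack depth z_c = 2c/(γ√K_a) = 2×435/(120.7×0.5855) = 12.31 ft.
σ_a at base = K_a γ H − 2c√K_a = 0.3428×120.7×18.9 − 2×435×0.5855 = 272.7 psf.
P_a = ½ × 272.7 × (H − z_c) = 0.5×272.7×6.590 = 898.5 lb/ft.

898 lb/ft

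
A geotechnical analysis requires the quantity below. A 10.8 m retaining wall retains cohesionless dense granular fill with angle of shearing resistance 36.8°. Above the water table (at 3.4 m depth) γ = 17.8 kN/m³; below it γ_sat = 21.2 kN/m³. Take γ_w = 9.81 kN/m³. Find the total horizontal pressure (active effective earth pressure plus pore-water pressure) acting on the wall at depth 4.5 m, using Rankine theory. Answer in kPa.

29.1 kPa

K_a = (1 − sin φ)/(1 + sin φ) = 0.2508.
γ' = 21.2 − 9.81 = 11.39 kN/m³.
Effective vertical stress at 4.5 m: σ'_v = 17.8×3.4 + 11.39×1.10 = 73.05 kPa.
σ'_h = K_a σ'_v = 0.2508 × 73.05 = 18.32 kPa; u = γ_w × 1.10 = 10.79 kPa.
Total σ_h = 18.32 + 10.79 = 29.11 kPa.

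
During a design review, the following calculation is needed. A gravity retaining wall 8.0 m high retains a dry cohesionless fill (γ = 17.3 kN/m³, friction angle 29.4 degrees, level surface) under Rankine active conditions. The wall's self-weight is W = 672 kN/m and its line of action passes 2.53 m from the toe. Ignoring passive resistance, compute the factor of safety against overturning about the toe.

K_a = tan²(45° − 29.4°/2) = 0.3415.
P_a = ½K_aγH² = 0.5×0.3415×17.3×8.0² = 189.0 kN/m, acting at H/3 = 2.667 m above the base.
Overturning moment M_o = P_a × H/3 = 189.0 × 2.667 = 504.1.
Resisting moment M_r = W × 2.53 = 672 × 2.53 = 1700.
FS_overturning = M_r/M_o = 1700/504.1 = 3.373.

3.37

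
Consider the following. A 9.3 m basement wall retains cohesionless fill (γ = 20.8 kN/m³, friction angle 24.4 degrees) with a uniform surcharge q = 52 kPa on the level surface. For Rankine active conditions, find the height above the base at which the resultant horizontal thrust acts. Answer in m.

K_a = 0.4153.
Triangular part P₁ = ½K_aγH² = 373.6 at H/3 = 3.100 m; rectangular part P₂ = K_a q H = 200.9 at H/2 = 4.650 m.
ȳ = (P₁·3.100 + P₂·4.650)/(P₁+P₂) = 3.642 m.

3.64 m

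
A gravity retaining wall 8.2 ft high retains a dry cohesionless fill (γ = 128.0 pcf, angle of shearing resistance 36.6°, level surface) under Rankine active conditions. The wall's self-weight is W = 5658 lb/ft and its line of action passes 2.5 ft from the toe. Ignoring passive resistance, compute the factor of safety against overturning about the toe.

4.75

K_a = tan²(45° − 36.6°/2) = 0.2530.
P_a = ½K_aγH² = 0.5×0.2530×128.0×8.2² = 1089 lb/ft, acting at H/3 = 2.733 ft above the base.
Overturning moment M_o = P_a × H/3 = 1089 × 2.733 = 2975.
Resisting moment M_r = W × 2.5 = 5658 × 2.5 = 14140.
FS_overturning = M_r/M_o = 14140/2975 = 4.754.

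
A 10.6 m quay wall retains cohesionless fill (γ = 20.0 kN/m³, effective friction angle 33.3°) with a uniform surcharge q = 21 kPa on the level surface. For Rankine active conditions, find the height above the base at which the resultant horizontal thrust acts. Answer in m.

3.83 m

K_a = 0.2911.
Triangular part P₁ = ½K_aγH² = 327.1 at H/3 = 3.533 m; rectangular part P₂ = K_a q H = 64.81 at H/2 = 5.300 m.
ȳ = (P₁·3.533 + P₂·5.300)/(P₁+P₂) = 3.825 m.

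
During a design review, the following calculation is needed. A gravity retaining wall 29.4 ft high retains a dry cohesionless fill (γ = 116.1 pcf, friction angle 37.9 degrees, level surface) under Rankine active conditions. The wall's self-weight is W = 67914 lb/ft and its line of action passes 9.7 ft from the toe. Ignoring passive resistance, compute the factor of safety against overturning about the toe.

5.61

K_a = tan²(45° − 37.9°/2) = 0.2389.
P_a = ½K_aγH² = 0.5×0.2389×116.1×29.4² = 11990 lb/ft, acting at H/3 = 9.800 ft above the base.
Overturning moment M_o = P_a × H/3 = 11990 × 9.800 = 117500.
Resisting moment M_r = W × 9.7 = 67914 × 9.7 = 658800.
FS_overturning = M_r/M_o = 658800/117500 = 5.607.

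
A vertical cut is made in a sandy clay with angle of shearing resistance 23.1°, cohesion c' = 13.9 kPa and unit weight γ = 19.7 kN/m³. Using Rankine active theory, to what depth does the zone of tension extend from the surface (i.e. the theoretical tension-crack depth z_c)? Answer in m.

K_a = tan²(45° − 23.1°/2) = 0.4364; √K_a = 0.6606.
The active pressure is zero where K_a γ z = 2c√K_a, so z_c = 2c/(γ√K_a) = 2×13.9/(19.7×0.6606) = 2.136 m.

2.14 m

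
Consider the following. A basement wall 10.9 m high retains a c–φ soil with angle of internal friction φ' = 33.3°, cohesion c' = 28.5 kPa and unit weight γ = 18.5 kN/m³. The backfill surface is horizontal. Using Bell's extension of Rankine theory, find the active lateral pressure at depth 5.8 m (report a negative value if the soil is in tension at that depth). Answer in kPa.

0.483 kPa

K_a = (1 − sin φ)/(1 + sin φ) = 0.2911.
σ_a = K_a γ z − 2c√K_a = 0.2911×18.5×5.8 − 2×28.5×0.5396 = 0.4834 kPa.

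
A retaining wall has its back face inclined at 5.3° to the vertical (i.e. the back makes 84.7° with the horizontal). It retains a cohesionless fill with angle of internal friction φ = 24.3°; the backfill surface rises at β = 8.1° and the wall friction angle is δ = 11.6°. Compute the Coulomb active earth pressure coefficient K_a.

K_a = sin²(α+φ) / [sin²α · sin(α−δ) · (1 + √{sin(φ+δ)sin(φ−β) / (sin(α−δ)sin(α+β))})²].
With α = 84.7°, φ = 24.3°, δ = 11.6°, β = 8.1°: K_a = 0.4715.

0.472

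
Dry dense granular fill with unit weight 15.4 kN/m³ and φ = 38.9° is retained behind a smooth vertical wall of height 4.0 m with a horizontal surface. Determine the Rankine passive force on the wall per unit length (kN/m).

K_p = tan²(45° + φ/2) = 4.376.
P_p = ½ K_p γ H² = 0.5 × 4.376 × 15.4 × 4.0² = 539.1 kN/m.

539 kN/m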